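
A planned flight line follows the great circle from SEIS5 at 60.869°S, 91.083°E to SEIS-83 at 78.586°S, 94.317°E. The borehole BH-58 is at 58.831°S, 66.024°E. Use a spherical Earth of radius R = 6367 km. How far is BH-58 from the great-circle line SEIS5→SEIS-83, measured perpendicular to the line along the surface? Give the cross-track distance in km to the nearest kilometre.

δ₁₃ = central angle SEIS5→BH-58 = 0.221124 rad  (haversine)
θ₁₃ = bearing SEIS5→BH-58 = 268.173°,  θ₁₂ = bearing SEIS5→SEIS-83 = 177.901°
dₓₜ = R·arcsin(sin δ₁₃ · sin(θ₁₃ − θ₁₂)) = 6367·arcsin(0.21933·sin(90.272°)) = 1407.881 km
|dₓₜ| = 1407.881 km

1408 km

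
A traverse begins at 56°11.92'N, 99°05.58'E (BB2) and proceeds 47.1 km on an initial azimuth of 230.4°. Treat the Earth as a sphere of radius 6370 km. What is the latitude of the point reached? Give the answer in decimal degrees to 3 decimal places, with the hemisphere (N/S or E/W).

55.927°N

BB2: φ = +56.19867°, λ = +99.09300°
δ = d/R = 47.1/6370 = 0.007394 rad
φ₂ = arcsin(sin φ₁ cos δ + cos φ₁ sin δ cos θ)
   = arcsin(0.83097·0.99997 + 0.55631·0.00739·-0.63742) = 55.92725°
λ₂ = λ₁ + atan2(sin θ sin δ cos φ₁, cos δ − sin φ₁ sin φ₂) = 98.51035°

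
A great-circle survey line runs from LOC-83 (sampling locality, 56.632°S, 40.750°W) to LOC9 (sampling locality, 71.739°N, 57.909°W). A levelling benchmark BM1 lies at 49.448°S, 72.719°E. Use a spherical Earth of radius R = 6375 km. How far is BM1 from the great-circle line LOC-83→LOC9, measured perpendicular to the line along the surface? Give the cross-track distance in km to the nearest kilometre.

δ₁₃ = central angle LOC-83→BM1 = 1.056233 rad  (haversine)
θ₁₃ = bearing LOC-83→BM1 = 136.759°,  θ₁₂ = bearing LOC-83→LOC9 = 353.175°
dₓₜ = R·arcsin(sin δ₁₃ · sin(θ₁₃ − θ₁₂)) = 6375·arcsin(0.87051·sin(-216.416°)) = 3462.061 km
|dₓₜ| = 3462.061 km

3462 km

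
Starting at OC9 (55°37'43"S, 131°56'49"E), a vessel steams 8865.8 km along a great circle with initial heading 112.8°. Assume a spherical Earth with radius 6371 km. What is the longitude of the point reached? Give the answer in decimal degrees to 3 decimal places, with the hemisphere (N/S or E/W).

OC9: φ = -55.62861°, λ = +131.94694°
δ = d/R = 8865.8/6371 = 1.391587 rad
φ₂ = arcsin(sin φ₁ cos δ + cos φ₁ sin δ cos θ)
   = arcsin(-0.82540·0.17825 + 0.56455·0.98398·-0.38752) = -21.24756°
λ₂ = λ₁ + atan2(sin θ sin δ cos φ₁, cos δ − sin φ₁ sin φ₂) = -124.77286°

124.773°W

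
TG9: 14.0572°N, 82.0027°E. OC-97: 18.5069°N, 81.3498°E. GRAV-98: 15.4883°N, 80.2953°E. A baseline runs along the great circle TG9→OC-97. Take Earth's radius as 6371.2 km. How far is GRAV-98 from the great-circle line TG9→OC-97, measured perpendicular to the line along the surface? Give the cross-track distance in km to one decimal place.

159.2 km

δ₁₃ = central angle TG9→GRAV-98 = 0.038133 rad  (haversine)
θ₁₃ = bearing TG9→GRAV-98 = 311.135°,  θ₁₂ = bearing TG9→OC-97 = 352.072°
dₓₜ = R·arcsin(sin δ₁₃ · sin(θ₁₃ − θ₁₂)) = 6371.2·arcsin(0.03812·sin(-40.938°)) = -159.169 km
|dₓₜ| = 159.169 km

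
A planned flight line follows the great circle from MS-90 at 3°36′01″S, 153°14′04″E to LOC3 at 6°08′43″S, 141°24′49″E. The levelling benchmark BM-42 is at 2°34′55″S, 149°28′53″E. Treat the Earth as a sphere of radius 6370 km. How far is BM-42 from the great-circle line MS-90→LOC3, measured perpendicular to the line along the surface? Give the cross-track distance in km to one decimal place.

MS-90: φ = -3.60028°, λ = +153.23444°
LOC3: φ = -6.14528°, λ = +141.41361°
BM-42: φ = -2.58194°, λ = +149.48139°
δ₁₃ = central angle MS-90→BM-42 = 0.067779 rad  (haversine)
θ₁₃ = bearing MS-90→BM-42 = 285.095°,  θ₁₂ = bearing MS-90→LOC3 = 257.346°
dₓₜ = R·arcsin(sin δ₁₃ · sin(θ₁₃ − θ₁₂)) = 6370·arcsin(0.06773·sin(27.749°)) = 200.904 km
|dₓₜ| = 200.904 km

200.9 km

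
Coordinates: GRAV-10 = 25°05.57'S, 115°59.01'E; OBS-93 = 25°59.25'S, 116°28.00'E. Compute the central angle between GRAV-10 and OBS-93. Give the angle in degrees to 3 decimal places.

0.995°

GRAV-10: φ = -25.09283°, λ = +115.98350°
OBS-93: φ = -25.98750°, λ = +116.46667°
Δφ = -0.8947°,  Δλ = 0.4832°
a = sin²(Δφ/2) + cos φ₁ cos φ₂ sin²(Δλ/2) = 0.000075
c = 2·arcsin(√a) = 0.017370 rad = 0.9952°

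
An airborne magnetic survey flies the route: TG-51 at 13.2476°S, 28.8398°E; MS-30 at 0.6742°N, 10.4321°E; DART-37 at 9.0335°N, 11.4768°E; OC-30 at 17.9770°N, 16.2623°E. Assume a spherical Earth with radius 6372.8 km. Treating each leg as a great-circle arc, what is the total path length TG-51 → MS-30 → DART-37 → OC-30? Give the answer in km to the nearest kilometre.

TG-51→MS-30: c = 0.400609 rad, d = 2553.00 km
MS-30→DART-37: c = 0.147022 rad, d = 936.94 km
DART-37→OC-30: c = 0.175911 rad, d = 1121.05 km
Total = 2553.00 + 936.94 + 1121.05 = 4610.99 km

4611 km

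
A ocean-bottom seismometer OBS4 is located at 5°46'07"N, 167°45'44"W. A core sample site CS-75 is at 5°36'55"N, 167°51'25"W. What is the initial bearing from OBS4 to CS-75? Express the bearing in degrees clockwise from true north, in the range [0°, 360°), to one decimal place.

211.6°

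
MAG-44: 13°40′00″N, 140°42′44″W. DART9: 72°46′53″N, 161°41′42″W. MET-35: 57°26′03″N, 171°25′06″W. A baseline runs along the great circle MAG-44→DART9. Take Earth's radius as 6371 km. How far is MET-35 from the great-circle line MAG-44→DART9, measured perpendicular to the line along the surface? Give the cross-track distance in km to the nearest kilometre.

1194 km

MAG-44: φ = +13.66667°, λ = -140.71222°
DART9: φ = +72.78139°, λ = -161.69500°
MET-35: φ = +57.43417°, λ = -171.41833°
δ₁₃ = central angle MAG-44→MET-35 = 0.864760 rad  (haversine)
θ₁₃ = bearing MAG-44→MET-35 = 338.826°,  θ₁₂ = bearing MAG-44→DART9 = 352.996°
dₓₜ = R·arcsin(sin δ₁₃ · sin(θ₁₃ − θ₁₂)) = 6371·arcsin(0.76094·sin(-14.171°)) = -1193.808 km
|dₓₜ| = 1193.808 km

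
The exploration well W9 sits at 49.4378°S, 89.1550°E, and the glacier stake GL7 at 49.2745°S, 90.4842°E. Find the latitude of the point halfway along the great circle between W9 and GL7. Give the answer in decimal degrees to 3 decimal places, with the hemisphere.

49.358°S

Bx = cos φ₂ cos Δλ = 0.652260,  By = cos φ₂ sin Δλ = 0.015134
φₘ = atan2(sin φ₁ + sin φ₂, √((cos φ₁ + Bx)² + By²)) = -49.35806°
λₘ = λ₁ + atan2(By, cos φ₁ + Bx) = 89.82070°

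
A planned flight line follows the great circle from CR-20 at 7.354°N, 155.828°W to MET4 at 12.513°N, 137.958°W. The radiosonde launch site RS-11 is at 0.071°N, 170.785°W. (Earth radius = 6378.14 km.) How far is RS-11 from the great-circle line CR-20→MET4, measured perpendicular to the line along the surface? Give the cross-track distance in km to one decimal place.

δ₁₃ = central angle CR-20→RS-11 = 0.289697 rad  (haversine)
θ₁₃ = bearing CR-20→RS-11 = 244.621°,  θ₁₂ = bearing CR-20→MET4 = 72.240°
dₓₜ = R·arcsin(sin δ₁₃ · sin(θ₁₃ − θ₁₂)) = 6378.14·arcsin(0.28566·sin(172.381°)) = 241.624 km
|dₓₜ| = 241.624 km

241.6 km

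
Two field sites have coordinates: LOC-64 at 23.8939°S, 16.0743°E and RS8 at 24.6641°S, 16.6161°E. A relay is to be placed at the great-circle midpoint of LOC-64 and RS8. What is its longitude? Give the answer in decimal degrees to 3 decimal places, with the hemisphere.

Bx = cos φ₂ cos Δλ = 0.908729,  By = cos φ₂ sin Δλ = 0.008593
φₘ = atan2(sin φ₁ + sin φ₂, √((cos φ₁ + Bx)² + By²)) = -24.27924°
λₘ = λ₁ + atan2(By, cos φ₁ + Bx) = 16.34438°

16.344°E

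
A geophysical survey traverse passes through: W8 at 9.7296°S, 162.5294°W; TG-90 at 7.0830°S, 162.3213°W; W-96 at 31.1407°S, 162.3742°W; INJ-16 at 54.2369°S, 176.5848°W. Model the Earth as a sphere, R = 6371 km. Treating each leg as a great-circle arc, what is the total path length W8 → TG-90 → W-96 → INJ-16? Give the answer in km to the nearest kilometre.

W8→TG-90: c = 0.046331 rad, d = 295.18 km
TG-90→W-96: c = 0.419887 rad, d = 2675.10 km
W-96→INJ-16: c = 0.440495 rad, d = 2806.39 km
Total = 295.18 + 2675.10 + 2806.39 = 5776.67 km

5777 km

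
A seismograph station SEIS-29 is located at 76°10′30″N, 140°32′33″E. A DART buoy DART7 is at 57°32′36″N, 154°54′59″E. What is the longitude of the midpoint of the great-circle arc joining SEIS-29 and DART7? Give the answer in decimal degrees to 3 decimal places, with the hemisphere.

SEIS-29: φ = +76.17500°, λ = +140.54250°
DART7: φ = +57.54333°, λ = +154.91639°
Bx = cos φ₂ cos Δλ = 0.519862,  By = cos φ₂ sin Δλ = 0.133225
φₘ = atan2(sin φ₁ + sin φ₂, √((cos φ₁ + Bx)² + By²)) = 66.99794°
λₘ = λ₁ + atan2(By, cos φ₁ + Bx) = 150.50039°

150.500°E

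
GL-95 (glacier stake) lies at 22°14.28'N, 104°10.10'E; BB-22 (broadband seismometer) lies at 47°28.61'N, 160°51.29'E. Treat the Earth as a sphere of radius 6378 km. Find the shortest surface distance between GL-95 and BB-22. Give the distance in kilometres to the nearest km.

GL-95: φ = +22.23800°, λ = +104.16833°
BB-22: φ = +47.47683°, λ = +160.85483°
Δφ = 25.2388°,  Δλ = 56.6865°
a = sin²(Δφ/2) + cos φ₁ cos φ₂ sin²(Δλ/2) = 0.188738
c = 2·arcsin(√a) = 0.898834 rad = 51.4994°
d = R·c = 6378 × 0.898834 = 5732.8 km

5733 km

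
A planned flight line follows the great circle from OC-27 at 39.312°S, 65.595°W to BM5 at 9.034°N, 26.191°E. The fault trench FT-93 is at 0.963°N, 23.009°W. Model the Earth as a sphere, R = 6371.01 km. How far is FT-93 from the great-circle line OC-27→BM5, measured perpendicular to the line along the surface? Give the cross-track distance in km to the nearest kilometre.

δ₁₃ = central angle OC-27→FT-93 = 0.977709 rad  (haversine)
θ₁₃ = bearing OC-27→FT-93 = 54.681°,  θ₁₂ = bearing OC-27→BM5 = 84.101°
dₓₜ = R·arcsin(sin δ₁₃ · sin(θ₁₃ − θ₁₂)) = 6371.01·arcsin(0.82922·sin(-29.420°)) = -2672.735 km
|dₓₜ| = 2672.735 km

2673 km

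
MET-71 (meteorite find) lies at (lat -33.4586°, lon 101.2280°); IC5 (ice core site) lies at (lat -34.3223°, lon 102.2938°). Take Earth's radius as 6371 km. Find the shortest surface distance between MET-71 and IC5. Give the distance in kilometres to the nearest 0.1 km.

137.5 km

Δφ = -0.8637°,  Δλ = 1.0658°
a = sin²(Δφ/2) + cos φ₁ cos φ₂ sin²(Δλ/2) = 0.000116
c = 2·arcsin(√a) = 0.021579 rad = 1.2364°
d = R·c = 6371 × 0.021579 = 137.5 km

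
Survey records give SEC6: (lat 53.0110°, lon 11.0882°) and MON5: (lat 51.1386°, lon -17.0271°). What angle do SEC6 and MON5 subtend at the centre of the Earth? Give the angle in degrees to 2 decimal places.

Δφ = -1.8724°,  Δλ = -28.1153°
a = sin²(Δφ/2) + cos φ₁ cos φ₂ sin²(Δλ/2) = 0.022540
c = 2·arcsin(√a) = 0.301403 rad = 17.2691°

17.27°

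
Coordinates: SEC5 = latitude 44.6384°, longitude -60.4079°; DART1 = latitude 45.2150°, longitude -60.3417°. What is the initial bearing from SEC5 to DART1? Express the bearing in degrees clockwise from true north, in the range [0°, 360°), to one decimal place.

Δλ = 0.0662°
y = sin Δλ · cos φ₂ = 0.000814
x = cos φ₁ sin φ₂ − sin φ₁ cos φ₂ cos Δλ = 0.010064
θ = atan2(y, x) = 4.6239° → 4.6239° (mod 360°)

4.6°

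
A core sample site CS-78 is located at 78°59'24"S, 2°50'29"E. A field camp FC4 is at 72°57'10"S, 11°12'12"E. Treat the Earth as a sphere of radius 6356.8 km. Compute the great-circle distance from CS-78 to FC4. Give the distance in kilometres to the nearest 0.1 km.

704.9 km

CS-78: φ = -78.99000°, λ = +2.84139°
FC4: φ = -72.95278°, λ = +11.20333°
Δφ = 6.0372°,  Δλ = 8.3619°
a = sin²(Δφ/2) + cos φ₁ cos φ₂ sin²(Δλ/2) = 0.003071
c = 2·arcsin(√a) = 0.110885 rad = 6.3532°
d = R·c = 6356.8 × 0.110885 = 704.9 km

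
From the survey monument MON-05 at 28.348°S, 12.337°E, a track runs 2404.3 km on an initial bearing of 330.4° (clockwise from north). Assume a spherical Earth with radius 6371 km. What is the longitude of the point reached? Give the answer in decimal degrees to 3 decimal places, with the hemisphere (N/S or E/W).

δ = d/R = 2404.3/6371 = 0.377382 rad
φ₂ = arcsin(sin φ₁ cos δ + cos φ₁ sin δ cos θ)
   = arcsin(-0.47483·0.92963 + 0.88008·0.36849·0.86949) = -9.17424°
λ₂ = λ₁ + atan2(sin θ sin δ cos φ₁, cos δ − sin φ₁ sin φ₂) = 1.71259°

1.713°E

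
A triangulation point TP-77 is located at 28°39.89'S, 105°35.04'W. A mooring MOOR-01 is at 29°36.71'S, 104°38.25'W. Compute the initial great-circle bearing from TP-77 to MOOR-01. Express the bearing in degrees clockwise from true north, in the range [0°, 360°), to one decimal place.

139.1°

TP-77: φ = -28.66483°, λ = -105.58400°
MOOR-01: φ = -29.61183°, λ = -104.63750°
Δλ = 0.9465°
y = sin Δλ · cos φ₂ = 0.014361
x = cos φ₁ sin φ₂ − sin φ₁ cos φ₂ cos Δλ = -0.016584
θ = atan2(y, x) = 139.1090° → 139.1090° (mod 360°)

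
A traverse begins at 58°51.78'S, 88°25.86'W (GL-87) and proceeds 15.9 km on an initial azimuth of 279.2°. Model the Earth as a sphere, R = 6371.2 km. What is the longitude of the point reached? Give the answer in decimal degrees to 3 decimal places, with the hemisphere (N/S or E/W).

88.704°W

GL-87: φ = -58.86300°, λ = -88.43100°
δ = d/R = 15.9/6371.2 = 0.002496 rad
φ₂ = arcsin(sin φ₁ cos δ + cos φ₁ sin δ cos θ)
   = arcsin(-0.85593·1.00000 + 0.51709·0.00250·0.15988) = -58.83985°
λ₂ = λ₁ + atan2(sin θ sin δ cos φ₁, cos δ − sin φ₁ sin φ₂) = -88.70379°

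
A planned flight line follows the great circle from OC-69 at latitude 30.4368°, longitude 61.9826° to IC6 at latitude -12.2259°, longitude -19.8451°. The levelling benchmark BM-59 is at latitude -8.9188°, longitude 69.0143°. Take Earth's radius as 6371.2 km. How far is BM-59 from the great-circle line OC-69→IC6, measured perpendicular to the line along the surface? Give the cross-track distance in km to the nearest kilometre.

4429 km

δ₁₃ = central angle OC-69→BM-59 = 0.696926 rad  (haversine)
θ₁₃ = bearing OC-69→BM-59 = 169.140°,  θ₁₂ = bearing OC-69→IC6 = 255.346°
dₓₜ = R·arcsin(sin δ₁₃ · sin(θ₁₃ − θ₁₂)) = 6371.2·arcsin(0.64186·sin(-86.206°)) = -4428.581 km
|dₓₜ| = 4428.581 km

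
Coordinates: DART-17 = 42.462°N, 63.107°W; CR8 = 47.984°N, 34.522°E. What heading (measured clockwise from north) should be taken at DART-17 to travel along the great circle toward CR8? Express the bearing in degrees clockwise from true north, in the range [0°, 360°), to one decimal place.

47.5°

Δλ = 97.6290°
y = sin Δλ · cos φ₂ = 0.663413
x = cos φ₁ sin φ₂ − sin φ₁ cos φ₂ cos Δλ = 0.608088
θ = atan2(y, x) = 47.4915° → 47.4915° (mod 360°)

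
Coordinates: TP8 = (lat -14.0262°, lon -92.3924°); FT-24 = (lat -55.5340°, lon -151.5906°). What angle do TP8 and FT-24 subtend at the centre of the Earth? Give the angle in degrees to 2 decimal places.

61.25°

Δφ = -41.5078°,  Δλ = -59.1982°
a = sin²(Δφ/2) + cos φ₁ cos φ₂ sin²(Δλ/2) = 0.259515
c = 2·arcsin(√a) = 1.069035 rad = 61.2512°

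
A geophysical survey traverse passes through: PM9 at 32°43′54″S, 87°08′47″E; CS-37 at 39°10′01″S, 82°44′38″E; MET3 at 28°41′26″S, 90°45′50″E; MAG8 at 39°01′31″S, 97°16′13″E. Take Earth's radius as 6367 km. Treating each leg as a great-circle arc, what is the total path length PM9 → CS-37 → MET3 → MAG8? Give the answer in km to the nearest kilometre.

3490 km

PM9: φ = -32.73167°, λ = +87.14639°
CS-37: φ = -39.16694°, λ = +82.74389°
MET3: φ = -28.69056°, λ = +90.76389°
MAG8: φ = -39.02528°, λ = +97.27028°
PM9→CS-37: c = 0.128348 rad, d = 817.19 km
CS-37→MET3: c = 0.216394 rad, d = 1377.78 km
MET3→MAG8: c = 0.203391 rad, d = 1294.99 km
Total = 817.19 + 1377.78 + 1294.99 = 3489.97 km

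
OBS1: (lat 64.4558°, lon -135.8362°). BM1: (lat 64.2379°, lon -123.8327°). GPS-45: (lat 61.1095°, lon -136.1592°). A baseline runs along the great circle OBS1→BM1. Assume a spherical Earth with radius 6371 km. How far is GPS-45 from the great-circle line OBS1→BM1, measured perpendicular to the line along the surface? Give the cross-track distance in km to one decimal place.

370.6 km

δ₁₃ = central angle OBS1→GPS-45 = 0.058461 rad  (haversine)
θ₁₃ = bearing OBS1→GPS-45 = 182.672°,  θ₁₂ = bearing OBS1→BM1 = 86.978°
dₓₜ = R·arcsin(sin δ₁₃ · sin(θ₁₃ − θ₁₂)) = 6371·arcsin(0.05843·sin(95.693°)) = 370.613 km
|dₓₜ| = 370.613 km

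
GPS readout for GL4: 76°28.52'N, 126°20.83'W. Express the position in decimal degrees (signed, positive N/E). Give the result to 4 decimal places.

+76.4753°, -126.3472°

lat: 76.4753° N → +76.4753°
lon: 126.3472° W → -126.3472°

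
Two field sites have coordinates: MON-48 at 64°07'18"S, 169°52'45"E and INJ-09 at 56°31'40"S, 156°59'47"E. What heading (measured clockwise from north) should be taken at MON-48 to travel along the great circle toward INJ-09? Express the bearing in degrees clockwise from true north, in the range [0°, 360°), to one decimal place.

MON-48: φ = -64.12167°, λ = +169.87917°
INJ-09: φ = -56.52778°, λ = +156.99639°
Δλ = -12.8828°
y = sin Δλ · cos φ₂ = -0.122968
x = cos φ₁ sin φ₂ − sin φ₁ cos φ₂ cos Δλ = 0.119660
θ = atan2(y, x) = -45.7812° → 314.2188° (mod 360°)

314.2°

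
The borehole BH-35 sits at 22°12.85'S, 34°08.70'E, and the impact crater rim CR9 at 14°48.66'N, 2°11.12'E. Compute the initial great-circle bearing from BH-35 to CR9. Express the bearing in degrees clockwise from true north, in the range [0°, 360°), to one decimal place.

316.9°

BH-35: φ = -22.21417°, λ = +34.14500°
CR9: φ = +14.81100°, λ = +2.18533°
Δλ = -31.9597°
y = sin Δλ · cos φ₂ = -0.511735
x = cos φ₁ sin φ₂ − sin φ₁ cos φ₂ cos Δλ = 0.546762
θ = atan2(y, x) = -43.1047° → 316.8953° (mod 360°)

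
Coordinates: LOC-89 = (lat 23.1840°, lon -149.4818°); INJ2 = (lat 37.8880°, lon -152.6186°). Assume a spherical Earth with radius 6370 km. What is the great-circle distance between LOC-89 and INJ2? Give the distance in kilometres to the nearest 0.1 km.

Δφ = 14.7040°,  Δλ = -3.1368°
a = sin²(Δφ/2) + cos φ₁ cos φ₂ sin²(Δλ/2) = 0.016918
c = 2·arcsin(√a) = 0.260881 rad = 14.9474°
d = R·c = 6370 × 0.260881 = 1661.8 km

1661.8 km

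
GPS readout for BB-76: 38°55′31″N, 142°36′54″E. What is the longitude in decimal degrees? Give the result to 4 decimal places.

142° + 36′/60 + 54″/3600 = 142 + 0.60000 + 0.01500 = 142.6150°

142.6150°E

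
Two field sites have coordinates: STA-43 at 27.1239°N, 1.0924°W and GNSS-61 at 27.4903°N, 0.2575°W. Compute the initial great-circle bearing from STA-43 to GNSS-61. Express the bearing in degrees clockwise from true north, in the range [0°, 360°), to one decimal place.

Δλ = 0.8349°
y = sin Δλ · cos φ₂ = 0.012926
x = cos φ₁ sin φ₂ − sin φ₁ cos φ₂ cos Δλ = 0.006438
θ = atan2(y, x) = 63.5244° → 63.5244° (mod 360°)

63.5°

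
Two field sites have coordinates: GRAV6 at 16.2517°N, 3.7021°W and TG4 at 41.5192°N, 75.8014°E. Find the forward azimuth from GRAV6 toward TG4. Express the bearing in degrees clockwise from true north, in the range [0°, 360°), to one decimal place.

Δλ = 79.5035°
y = sin Δλ · cos φ₂ = 0.736204
x = cos φ₁ sin φ₂ − sin φ₁ cos φ₂ cos Δλ = 0.598211
θ = atan2(y, x) = 50.9040° → 50.9040° (mod 360°)

50.9°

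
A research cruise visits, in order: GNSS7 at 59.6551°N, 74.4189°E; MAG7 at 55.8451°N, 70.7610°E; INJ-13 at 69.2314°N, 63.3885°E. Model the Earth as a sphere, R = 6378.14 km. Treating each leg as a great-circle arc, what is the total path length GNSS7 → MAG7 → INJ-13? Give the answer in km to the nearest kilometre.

GNSS7→MAG7: c = 0.074689 rad, d = 476.38 km
MAG7→INJ-13: c = 0.240641 rad, d = 1534.84 km
Total = 476.38 + 1534.84 = 2011.22 km

2011 km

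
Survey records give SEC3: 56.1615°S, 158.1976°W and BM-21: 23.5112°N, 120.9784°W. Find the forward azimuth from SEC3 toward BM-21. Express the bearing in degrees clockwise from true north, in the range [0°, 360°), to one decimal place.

33.8°

Δλ = 37.2192°
y = sin Δλ · cos φ₂ = 0.554651
x = cos φ₁ sin φ₂ − sin φ₁ cos φ₂ cos Δλ = 0.828671
θ = atan2(y, x) = 33.7954° → 33.7954° (mod 360°)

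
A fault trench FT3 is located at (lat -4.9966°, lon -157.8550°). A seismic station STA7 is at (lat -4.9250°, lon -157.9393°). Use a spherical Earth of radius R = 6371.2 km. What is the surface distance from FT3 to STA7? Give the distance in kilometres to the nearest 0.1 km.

12.3 km

Δφ = 0.0716°,  Δλ = -0.0843°
a = sin²(Δφ/2) + cos φ₁ cos φ₂ sin²(Δλ/2) = 0.000001
c = 2·arcsin(√a) = 0.001926 rad = 0.1104°
d = R·c = 6371.2 × 0.001926 = 12.3 km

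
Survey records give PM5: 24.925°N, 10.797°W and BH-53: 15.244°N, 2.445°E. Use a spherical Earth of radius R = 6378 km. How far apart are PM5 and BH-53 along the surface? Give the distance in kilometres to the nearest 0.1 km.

Δφ = -9.6810°,  Δλ = 13.2420°
a = sin²(Δφ/2) + cos φ₁ cos φ₂ sin²(Δλ/2) = 0.018752
c = 2·arcsin(√a) = 0.274741 rad = 15.7415°
d = R·c = 6378 × 0.274741 = 1752.3 km

1752.3 km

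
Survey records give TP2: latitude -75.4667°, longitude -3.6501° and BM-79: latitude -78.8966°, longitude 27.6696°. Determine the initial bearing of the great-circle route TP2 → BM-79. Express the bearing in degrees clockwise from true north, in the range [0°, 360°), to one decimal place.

131.0°

Δλ = 31.3197°
y = sin Δλ · cos φ₂ = 0.100106
x = cos φ₁ sin φ₂ − sin φ₁ cos φ₂ cos Δλ = -0.086992
θ = atan2(y, x) = 130.9907° → 130.9907° (mod 360°)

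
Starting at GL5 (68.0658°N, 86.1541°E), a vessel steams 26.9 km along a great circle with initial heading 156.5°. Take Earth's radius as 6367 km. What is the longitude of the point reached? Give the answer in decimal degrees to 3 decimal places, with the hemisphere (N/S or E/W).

86.410°E

δ = d/R = 26.9/6367 = 0.004225 rad
φ₂ = arcsin(sin φ₁ cos δ + cos φ₁ sin δ cos θ)
   = arcsin(0.92761·0.99999 + 0.37354·0.00422·-0.91706) = 67.84361°
λ₂ = λ₁ + atan2(sin θ sin δ cos φ₁, cos δ − sin φ₁ sin φ₂) = 86.41004°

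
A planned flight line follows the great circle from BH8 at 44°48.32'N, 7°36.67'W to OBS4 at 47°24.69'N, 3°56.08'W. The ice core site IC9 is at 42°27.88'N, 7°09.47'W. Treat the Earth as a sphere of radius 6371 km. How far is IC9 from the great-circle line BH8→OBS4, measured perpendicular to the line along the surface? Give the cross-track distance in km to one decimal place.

BH8: φ = +44.80533°, λ = -7.61117°
OBS4: φ = +47.41150°, λ = -3.93467°
IC9: φ = +42.46467°, λ = -7.15783°
δ₁₃ = central angle BH8→IC9 = 0.041252 rad  (haversine)
θ₁₃ = bearing BH8→IC9 = 171.864°,  θ₁₂ = bearing BH8→OBS4 = 43.051°
dₓₜ = R·arcsin(sin δ₁₃ · sin(θ₁₃ − θ₁₂)) = 6371·arcsin(0.04124·sin(128.813°)) = 204.760 km
|dₓₜ| = 204.760 km

204.8 km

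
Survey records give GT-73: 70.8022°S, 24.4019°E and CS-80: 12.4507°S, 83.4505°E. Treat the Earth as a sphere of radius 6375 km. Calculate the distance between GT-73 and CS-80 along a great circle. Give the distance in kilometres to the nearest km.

7606 km

Δφ = 58.3515°,  Δλ = 59.0486°
a = sin²(Δφ/2) + cos φ₁ cos φ₂ sin²(Δλ/2) = 0.315623
c = 2·arcsin(√a) = 1.193129 rad = 68.3612°
d = R·c = 6375 × 1.193129 = 7606.2 km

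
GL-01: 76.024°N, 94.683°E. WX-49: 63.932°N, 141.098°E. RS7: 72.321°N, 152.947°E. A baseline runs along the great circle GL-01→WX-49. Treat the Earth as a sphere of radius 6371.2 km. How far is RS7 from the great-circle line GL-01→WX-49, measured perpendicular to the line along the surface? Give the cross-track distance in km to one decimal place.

δ₁₃ = central angle GL-01→RS7 = 0.272328 rad  (haversine)
θ₁₃ = bearing GL-01→RS7 = 73.787°,  θ₁₂ = bearing GL-01→WX-49 = 103.607°
dₓₜ = R·arcsin(sin δ₁₃ · sin(θ₁₃ − θ₁₂)) = 6371.2·arcsin(0.26897·sin(-29.819°)) = -854.722 km
|dₓₜ| = 854.722 km

854.7 km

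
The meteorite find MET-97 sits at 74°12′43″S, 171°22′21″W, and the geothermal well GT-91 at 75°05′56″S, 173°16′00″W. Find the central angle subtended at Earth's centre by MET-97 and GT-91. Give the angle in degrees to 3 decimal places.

1.019°

MET-97: φ = -74.21194°, λ = -171.37250°
GT-91: φ = -75.09889°, λ = -173.26667°
Δφ = -0.8869°,  Δλ = -1.8942°
a = sin²(Δφ/2) + cos φ₁ cos φ₂ sin²(Δλ/2) = 0.000079
c = 2·arcsin(√a) = 0.017779 rad = 1.0187°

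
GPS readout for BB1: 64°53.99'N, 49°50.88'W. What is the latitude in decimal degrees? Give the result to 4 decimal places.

64° + 53.99′/60 = 64 + 0.89983 = 64.8998°

64.8998°N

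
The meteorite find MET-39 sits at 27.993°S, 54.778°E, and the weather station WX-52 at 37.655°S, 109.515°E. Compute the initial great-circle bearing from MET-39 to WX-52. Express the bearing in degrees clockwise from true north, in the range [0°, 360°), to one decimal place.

116.7°

Δλ = 54.7370°
y = sin Δλ · cos φ₂ = 0.646434
x = cos φ₁ sin φ₂ − sin φ₁ cos φ₂ cos Δλ = -0.324898
θ = atan2(y, x) = 116.6841° → 116.6841° (mod 360°)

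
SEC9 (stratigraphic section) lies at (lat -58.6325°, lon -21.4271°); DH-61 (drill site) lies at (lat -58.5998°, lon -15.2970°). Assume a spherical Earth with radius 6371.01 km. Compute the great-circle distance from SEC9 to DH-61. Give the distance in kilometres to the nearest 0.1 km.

354.9 km

Δφ = 0.0327°,  Δλ = 6.1301°
a = sin²(Δφ/2) + cos φ₁ cos φ₂ sin²(Δλ/2) = 0.000775
c = 2·arcsin(√a) = 0.055701 rad = 3.1914°
d = R·c = 6371.01 × 0.055701 = 354.9 km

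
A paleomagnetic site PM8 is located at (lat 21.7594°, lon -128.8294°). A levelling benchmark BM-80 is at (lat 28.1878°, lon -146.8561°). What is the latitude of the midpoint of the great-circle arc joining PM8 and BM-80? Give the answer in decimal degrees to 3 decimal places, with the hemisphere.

25.247°N

Bx = cos φ₂ cos Δλ = 0.838138,  By = cos φ₂ sin Δλ = -0.272759
φₘ = atan2(sin φ₁ + sin φ₂, √((cos φ₁ + Bx)² + By²)) = 25.24696°
λₘ = λ₁ + atan2(By, cos φ₁ + Bx) = -137.60504°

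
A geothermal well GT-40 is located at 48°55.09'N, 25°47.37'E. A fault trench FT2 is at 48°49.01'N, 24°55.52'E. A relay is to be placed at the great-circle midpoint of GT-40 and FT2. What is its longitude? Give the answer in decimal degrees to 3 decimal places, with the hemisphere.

25.357°E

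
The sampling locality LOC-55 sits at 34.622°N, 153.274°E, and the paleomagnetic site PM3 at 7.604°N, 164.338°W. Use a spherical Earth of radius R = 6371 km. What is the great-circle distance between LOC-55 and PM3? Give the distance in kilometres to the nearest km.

Δφ = -27.0180°,  Δλ = 42.3880°
a = sin²(Δφ/2) + cos φ₁ cos φ₂ sin²(Δλ/2) = 0.161179
c = 2·arcsin(√a) = 0.826245 rad = 47.3404°
d = R·c = 6371 × 0.826245 = 5264.0 km

5264 km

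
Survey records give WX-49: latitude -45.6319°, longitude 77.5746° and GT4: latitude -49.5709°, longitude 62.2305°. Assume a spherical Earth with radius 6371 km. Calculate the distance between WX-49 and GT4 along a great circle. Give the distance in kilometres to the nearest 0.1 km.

1228.3 km

Δφ = -3.9390°,  Δλ = -15.3441°
a = sin²(Δφ/2) + cos φ₁ cos φ₂ sin²(Δλ/2) = 0.009263
c = 2·arcsin(√a) = 0.192792 rad = 11.0462°
d = R·c = 6371 × 0.192792 = 1228.3 km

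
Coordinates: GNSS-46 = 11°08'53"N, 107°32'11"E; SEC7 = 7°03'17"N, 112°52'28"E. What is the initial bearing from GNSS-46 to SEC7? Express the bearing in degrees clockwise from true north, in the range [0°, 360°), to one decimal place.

GNSS-46: φ = +11.14806°, λ = +107.53639°
SEC7: φ = +7.05472°, λ = +112.87444°
Δλ = 5.3381°
y = sin Δλ · cos φ₂ = 0.092328
x = cos φ₁ sin φ₂ − sin φ₁ cos φ₂ cos Δλ = -0.070549
θ = atan2(y, x) = 127.3841° → 127.3841° (mod 360°)

127.4°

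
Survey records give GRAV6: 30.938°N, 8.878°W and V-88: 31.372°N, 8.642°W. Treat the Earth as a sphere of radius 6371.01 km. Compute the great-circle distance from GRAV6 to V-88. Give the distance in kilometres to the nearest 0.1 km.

Δφ = 0.4340°,  Δλ = 0.2360°
a = sin²(Δφ/2) + cos φ₁ cos φ₂ sin²(Δλ/2) = 0.000017
c = 2·arcsin(√a) = 0.008355 rad = 0.4787°
d = R·c = 6371.01 × 0.008355 = 53.2 km

53.2 km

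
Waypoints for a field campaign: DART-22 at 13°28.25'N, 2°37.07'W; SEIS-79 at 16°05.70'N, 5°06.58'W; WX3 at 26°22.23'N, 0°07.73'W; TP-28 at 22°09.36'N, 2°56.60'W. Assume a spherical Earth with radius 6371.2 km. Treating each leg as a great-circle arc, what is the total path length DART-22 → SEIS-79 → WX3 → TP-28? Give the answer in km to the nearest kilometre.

2198 km

DART-22: φ = +13.47083°, λ = -2.61783°
SEIS-79: φ = +16.09500°, λ = -5.10967°
WX3: φ = +26.37050°, λ = -0.12883°
TP-28: φ = +22.15600°, λ = -2.94333°
DART-22→SEIS-79: c = 0.062174 rad, d = 396.12 km
SEIS-79→WX3: c = 0.196731 rad, d = 1253.41 km
WX3→TP-28: c = 0.086108 rad, d = 548.61 km
Total = 396.12 + 1253.41 + 548.61 = 2198.15 km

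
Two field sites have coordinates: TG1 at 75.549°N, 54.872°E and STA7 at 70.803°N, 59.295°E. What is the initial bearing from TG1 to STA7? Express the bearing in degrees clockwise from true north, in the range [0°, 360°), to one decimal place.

Δλ = 4.4230°
y = sin Δλ · cos φ₂ = 0.025358
x = cos φ₁ sin φ₂ − sin φ₁ cos φ₂ cos Δλ = -0.081790
θ = atan2(y, x) = 162.7746° → 162.7746° (mod 360°)

162.8°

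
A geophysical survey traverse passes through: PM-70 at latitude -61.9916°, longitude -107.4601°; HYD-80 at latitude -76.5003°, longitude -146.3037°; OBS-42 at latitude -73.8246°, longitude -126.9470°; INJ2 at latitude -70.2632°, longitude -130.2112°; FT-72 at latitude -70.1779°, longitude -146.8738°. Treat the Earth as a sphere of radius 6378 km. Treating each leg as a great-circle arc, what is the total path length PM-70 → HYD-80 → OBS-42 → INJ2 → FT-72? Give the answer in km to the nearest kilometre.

PM-70→HYD-80: c = 0.336647 rad, d = 2147.14 km
HYD-80→OBS-42: c = 0.097673 rad, d = 622.96 km
OBS-42→INJ2: c = 0.064569 rad, d = 411.82 km
INJ2→FT-72: c = 0.098117 rad, d = 625.79 km
Total = 2147.14 + 622.96 + 411.82 + 625.79 = 3807.70 km

3808 km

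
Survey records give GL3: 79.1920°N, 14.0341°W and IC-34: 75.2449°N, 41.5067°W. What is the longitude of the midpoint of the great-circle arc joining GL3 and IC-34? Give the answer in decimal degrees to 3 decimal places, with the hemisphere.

29.897°W

Bx = cos φ₂ cos Δλ = 0.225967,  By = cos φ₂ sin Δλ = -0.117494
φₘ = atan2(sin φ₁ + sin φ₂, √((cos φ₁ + Bx)² + By²)) = 77.56420°
λₘ = λ₁ + atan2(By, cos φ₁ + Bx) = -29.89683°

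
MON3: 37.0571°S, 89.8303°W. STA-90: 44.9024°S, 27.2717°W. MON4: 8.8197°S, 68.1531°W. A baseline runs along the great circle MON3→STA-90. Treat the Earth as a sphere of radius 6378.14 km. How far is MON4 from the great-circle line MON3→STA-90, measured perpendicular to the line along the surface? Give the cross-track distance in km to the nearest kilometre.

3762 km

δ₁₃ = central angle MON3→MON4 = 0.600196 rad  (haversine)
θ₁₃ = bearing MON3→MON4 = 40.260°,  θ₁₂ = bearing MON3→STA-90 = 120.252°
dₓₜ = R·arcsin(sin δ₁₃ · sin(θ₁₃ − θ₁₂)) = 6378.14·arcsin(0.56480·sin(-79.992°)) = -3761.948 km
|dₓₜ| = 3761.948 km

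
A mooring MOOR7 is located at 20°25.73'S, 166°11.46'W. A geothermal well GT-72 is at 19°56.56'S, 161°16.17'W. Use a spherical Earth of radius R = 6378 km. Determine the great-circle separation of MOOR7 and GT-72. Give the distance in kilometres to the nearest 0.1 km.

MOOR7: φ = -20.42883°, λ = -166.19100°
GT-72: φ = -19.94267°, λ = -161.26950°
Δφ = 0.4862°,  Δλ = 4.9215°
a = sin²(Δφ/2) + cos φ₁ cos φ₂ sin²(Δλ/2) = 0.001642
c = 2·arcsin(√a) = 0.081063 rad = 4.6445°
d = R·c = 6378 × 0.081063 = 517.0 km

517.0 km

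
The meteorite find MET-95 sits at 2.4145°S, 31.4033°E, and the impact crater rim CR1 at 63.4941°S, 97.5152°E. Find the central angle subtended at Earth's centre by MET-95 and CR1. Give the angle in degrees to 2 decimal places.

Δφ = -61.0796°,  Δλ = 66.1119°
a = sin²(Δφ/2) + cos φ₁ cos φ₂ sin²(Δλ/2) = 0.390867
c = 2·arcsin(√a) = 1.350759 rad = 77.3928°

77.39°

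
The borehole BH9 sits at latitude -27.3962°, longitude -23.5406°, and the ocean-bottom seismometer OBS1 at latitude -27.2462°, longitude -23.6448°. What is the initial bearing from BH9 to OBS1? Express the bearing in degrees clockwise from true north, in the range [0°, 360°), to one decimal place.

Δλ = -0.1042°
y = sin Δλ · cos φ₂ = -0.001617
x = cos φ₁ sin φ₂ − sin φ₁ cos φ₂ cos Δλ = 0.002617
θ = atan2(y, x) = -31.7058° → 328.2942° (mod 360°)

328.3°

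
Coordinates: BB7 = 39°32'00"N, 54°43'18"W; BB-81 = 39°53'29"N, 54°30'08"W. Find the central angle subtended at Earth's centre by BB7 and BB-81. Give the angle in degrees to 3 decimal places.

BB7: φ = +39.53333°, λ = -54.72167°
BB-81: φ = +39.89139°, λ = -54.50222°
Δφ = 0.3581°,  Δλ = 0.2194°
a = sin²(Δφ/2) + cos φ₁ cos φ₂ sin²(Δλ/2) = 0.000012
c = 2·arcsin(√a) = 0.006909 rad = 0.3959°

0.396°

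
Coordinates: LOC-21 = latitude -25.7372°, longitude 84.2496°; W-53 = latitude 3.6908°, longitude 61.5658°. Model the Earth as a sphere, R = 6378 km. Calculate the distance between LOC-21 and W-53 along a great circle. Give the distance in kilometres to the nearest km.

4089 km

Δφ = 29.4280°,  Δλ = -22.6838°
a = sin²(Δφ/2) + cos φ₁ cos φ₂ sin²(Δλ/2) = 0.099280
c = 2·arcsin(√a) = 0.641099 rad = 36.7322°
d = R·c = 6378 × 0.641099 = 4088.9 km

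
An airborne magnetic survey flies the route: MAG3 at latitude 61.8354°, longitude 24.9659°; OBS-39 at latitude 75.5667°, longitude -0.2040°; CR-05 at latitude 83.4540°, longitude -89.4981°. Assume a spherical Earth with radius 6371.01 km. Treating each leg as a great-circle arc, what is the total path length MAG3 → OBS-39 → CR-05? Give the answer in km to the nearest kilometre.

MAG3→OBS-39: c = 0.282904 rad, d = 1802.38 km
OBS-39→CR-05: c = 0.274817 rad, d = 1750.86 km
Total = 1802.38 + 1750.86 = 3553.24 km

3553 km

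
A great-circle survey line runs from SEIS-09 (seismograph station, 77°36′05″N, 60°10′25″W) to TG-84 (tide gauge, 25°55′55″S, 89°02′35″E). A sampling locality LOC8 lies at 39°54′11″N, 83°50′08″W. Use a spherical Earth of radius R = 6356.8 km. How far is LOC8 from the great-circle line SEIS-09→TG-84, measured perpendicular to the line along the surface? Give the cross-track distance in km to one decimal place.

387.4 km

SEIS-09: φ = +77.60139°, λ = -60.17361°
TG-84: φ = -25.93194°, λ = +89.04306°
LOC8: φ = +39.90306°, λ = -83.83556°
δ₁₃ = central angle SEIS-09→LOC8 = 0.680284 rad  (haversine)
θ₁₃ = bearing SEIS-09→LOC8 = 209.305°,  θ₁₂ = bearing SEIS-09→TG-84 = 34.862°
dₓₜ = R·arcsin(sin δ₁₃ · sin(θ₁₃ − θ₁₂)) = 6356.8·arcsin(0.62901·sin(174.443°)) = 387.439 km
|dₓₜ| = 387.439 km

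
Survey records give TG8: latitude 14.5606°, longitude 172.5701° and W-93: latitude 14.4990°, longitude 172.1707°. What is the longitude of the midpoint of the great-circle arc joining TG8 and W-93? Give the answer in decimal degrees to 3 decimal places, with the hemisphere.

Bx = cos φ₂ cos Δλ = 0.968128,  By = cos φ₂ sin Δλ = -0.006749
φₘ = atan2(sin φ₁ + sin φ₂, √((cos φ₁ + Bx)² + By²)) = 14.52988°
λₘ = λ₁ + atan2(By, cos φ₁ + Bx) = 172.37037°

172.370°E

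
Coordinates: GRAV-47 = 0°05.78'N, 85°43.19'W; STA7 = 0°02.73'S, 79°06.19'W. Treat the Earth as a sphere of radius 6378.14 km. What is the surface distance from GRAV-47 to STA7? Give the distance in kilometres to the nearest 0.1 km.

GRAV-47: φ = +0.09633°, λ = -85.71983°
STA7: φ = -0.04550°, λ = -79.10317°
Δφ = -0.1418°,  Δλ = 6.6167°
a = sin²(Δφ/2) + cos φ₁ cos φ₂ sin²(Δλ/2) = 0.003332
c = 2·arcsin(√a) = 0.115509 rad = 6.6182°
d = R·c = 6378.14 × 0.115509 = 736.7 km

736.7 km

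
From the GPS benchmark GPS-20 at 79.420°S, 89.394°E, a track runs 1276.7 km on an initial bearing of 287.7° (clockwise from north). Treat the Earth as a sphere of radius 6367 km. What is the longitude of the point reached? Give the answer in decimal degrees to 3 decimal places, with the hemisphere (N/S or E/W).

δ = d/R = 1276.7/6367 = 0.200518 rad
φ₂ = arcsin(sin φ₁ cos δ + cos φ₁ sin δ cos θ)
   = arcsin(-0.98300·0.97996 + 0.18361·0.19918·0.30403) = -72.21041°
λ₂ = λ₁ + atan2(sin θ sin δ cos φ₁, cos δ − sin φ₁ sin φ₂) = 51.00021°

51.000°E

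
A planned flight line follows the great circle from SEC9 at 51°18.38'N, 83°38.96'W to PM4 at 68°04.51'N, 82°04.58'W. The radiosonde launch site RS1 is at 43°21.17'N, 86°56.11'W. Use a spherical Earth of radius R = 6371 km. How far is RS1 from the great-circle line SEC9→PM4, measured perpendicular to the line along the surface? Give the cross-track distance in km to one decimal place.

234.3 km

SEC9: φ = +51.30633°, λ = -83.64933°
PM4: φ = +68.07517°, λ = -82.07633°
RS1: φ = +43.35283°, λ = -86.93517°
δ₁₃ = central angle SEC9→RS1 = 0.144115 rad  (haversine)
θ₁₃ = bearing SEC9→RS1 = 196.870°,  θ₁₂ = bearing SEC9→PM4 = 2.034°
dₓₜ = R·arcsin(sin δ₁₃ · sin(θ₁₃ − θ₁₂)) = 6371·arcsin(0.14362·sin(194.836°)) = -234.338 km
|dₓₜ| = 234.338 km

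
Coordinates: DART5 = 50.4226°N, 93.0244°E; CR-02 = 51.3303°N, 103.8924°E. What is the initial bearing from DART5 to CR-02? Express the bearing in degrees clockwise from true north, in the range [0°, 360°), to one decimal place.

Δλ = 10.8680°
y = sin Δλ · cos φ₂ = 0.117810
x = cos φ₁ sin φ₂ − sin φ₁ cos φ₂ cos Δλ = 0.024480
θ = atan2(y, x) = 78.2616° → 78.2616° (mod 360°)

78.3°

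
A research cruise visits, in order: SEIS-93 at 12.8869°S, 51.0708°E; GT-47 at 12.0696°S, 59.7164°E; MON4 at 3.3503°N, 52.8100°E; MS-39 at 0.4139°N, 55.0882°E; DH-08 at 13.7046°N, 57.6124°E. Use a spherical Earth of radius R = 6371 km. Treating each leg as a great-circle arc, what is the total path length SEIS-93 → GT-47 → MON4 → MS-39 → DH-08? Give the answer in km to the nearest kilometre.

4737 km

SEIS-93→GT-47: c = 0.148011 rad, d = 942.98 km
GT-47→MON4: c = 0.294596 rad, d = 1876.87 km
MON4→MS-39: c = 0.064850 rad, d = 413.16 km
MS-39→DH-08: c = 0.236032 rad, d = 1503.76 km
Total = 942.98 + 1876.87 + 413.16 + 1503.76 = 4736.77 km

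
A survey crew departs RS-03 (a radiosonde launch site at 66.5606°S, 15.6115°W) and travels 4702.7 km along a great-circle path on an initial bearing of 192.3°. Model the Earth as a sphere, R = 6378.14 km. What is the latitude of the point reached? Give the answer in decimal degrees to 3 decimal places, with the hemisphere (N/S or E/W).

δ = d/R = 4702.7/6378.14 = 0.737315 rad
φ₂ = arcsin(sin φ₁ cos δ + cos φ₁ sin δ cos θ)
   = arcsin(-0.91748·0.74028 + 0.39778·0.67230·-0.97705) = -70.13212°
λ₂ = λ₁ + atan2(sin θ sin δ cos φ₁, cos δ − sin φ₁ sin φ₂) = -170.68716°

70.132°S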